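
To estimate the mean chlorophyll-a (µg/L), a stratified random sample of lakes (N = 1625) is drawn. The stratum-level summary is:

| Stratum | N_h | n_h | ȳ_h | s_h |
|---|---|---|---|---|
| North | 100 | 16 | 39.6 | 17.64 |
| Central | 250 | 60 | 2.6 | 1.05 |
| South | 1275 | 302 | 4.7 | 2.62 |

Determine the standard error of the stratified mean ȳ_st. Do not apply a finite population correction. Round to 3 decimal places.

V̂(ȳ_st) = Σ W_h² s_h²/n_h, with W_h = N_h/N and N = 1625:
  stratum North: (100/1625)²·17.64²/16 = 0.0736496
  stratum Central: (250/1625)²·1.05²/60 = 0.000434911
  stratum South: (1275/1625)²·2.62²/302 = 0.0139929
V̂(ȳ_st) = 0.0880775
SE(ȳ_st) = √0.0880775 = 0.296778

SE(ȳ_st) ≈ 0.297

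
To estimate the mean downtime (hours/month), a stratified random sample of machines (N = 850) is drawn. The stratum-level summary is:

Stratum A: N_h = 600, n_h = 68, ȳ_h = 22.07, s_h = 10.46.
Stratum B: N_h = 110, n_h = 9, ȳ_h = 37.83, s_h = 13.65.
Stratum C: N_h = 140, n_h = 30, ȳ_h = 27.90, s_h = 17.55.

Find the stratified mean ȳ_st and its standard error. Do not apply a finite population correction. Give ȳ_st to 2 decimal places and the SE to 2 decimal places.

ȳ_st ≈ 25.07, SE ≈ 1.19

ȳ_st = Σ W_h ȳ_h = (600·22.07 + 110·37.83 + 140·27.90)/850 = 25.06976
V̂(ȳ_st) = Σ W_h² s_h²/n_h, with W_h = N_h/N and N = 850:
  stratum A: (600/850)²·10.46²/68 = 0.801713
  stratum B: (110/850)²·13.65²/9 = 0.346713
  stratum C: (140/850)²·17.55²/30 = 0.278517
V̂(ȳ_st) = 1.42694
SE(ȳ_st) = √1.42694 = 1.19455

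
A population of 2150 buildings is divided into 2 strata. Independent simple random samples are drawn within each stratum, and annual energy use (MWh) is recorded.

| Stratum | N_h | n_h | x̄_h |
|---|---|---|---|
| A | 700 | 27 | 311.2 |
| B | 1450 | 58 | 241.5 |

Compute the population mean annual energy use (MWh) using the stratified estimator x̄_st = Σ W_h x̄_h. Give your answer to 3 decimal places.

N = Σ N_h = 2150. Stratum weights W_h = N_h/N.
x̄_st = (700·311.2 + 1450·241.5) / 2150 = 264.19302

x̄_st ≈ 264.193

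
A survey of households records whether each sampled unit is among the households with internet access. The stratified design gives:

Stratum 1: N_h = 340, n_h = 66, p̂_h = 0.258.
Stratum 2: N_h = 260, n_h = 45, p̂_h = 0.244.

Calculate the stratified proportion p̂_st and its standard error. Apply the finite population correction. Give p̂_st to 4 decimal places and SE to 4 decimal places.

N = 600; stratum weights W_h = N_h/N.
p̂_st = Σ W_h p̂_h = (340·0.258 + 260·0.244)/600 = 0.25193
V̂(p̂_st) = Σ W_h² (1 − n_h/N_h) p̂_h(1−p̂_h)/(n_h−1):
  stratum 1: (340/600)²·(1 − 66/340)·0.258·0.742/65 = 0.000762144
  stratum 2: (260/600)²·(1 − 45/260)·0.244·0.756/44 = 0.000650981
V̂(p̂_st) = 0.00141313; SE = √V̂ = 0.0375916

p̂_st ≈ 0.2519, SE ≈ 0.0376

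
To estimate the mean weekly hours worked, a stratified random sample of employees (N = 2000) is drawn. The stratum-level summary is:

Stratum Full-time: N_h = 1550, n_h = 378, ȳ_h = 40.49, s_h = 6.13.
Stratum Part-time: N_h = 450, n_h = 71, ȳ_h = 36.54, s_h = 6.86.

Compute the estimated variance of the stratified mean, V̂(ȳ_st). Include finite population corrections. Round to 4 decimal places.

V̂(ȳ_st) ≈ 0.0734

V̂(ȳ_st) = Σ W_h² (1 − n_h/N_h) s_h²/n_h, with W_h = N_h/N and N = 2000:
  stratum Full-time: (1550/2000)²·(1 − 378/1550)·6.13²/378 = 0.045147
  stratum Part-time: (450/2000)²·(1 − 71/450)·6.86²/71 = 0.0282606
V̂(ȳ_st) = 0.0734076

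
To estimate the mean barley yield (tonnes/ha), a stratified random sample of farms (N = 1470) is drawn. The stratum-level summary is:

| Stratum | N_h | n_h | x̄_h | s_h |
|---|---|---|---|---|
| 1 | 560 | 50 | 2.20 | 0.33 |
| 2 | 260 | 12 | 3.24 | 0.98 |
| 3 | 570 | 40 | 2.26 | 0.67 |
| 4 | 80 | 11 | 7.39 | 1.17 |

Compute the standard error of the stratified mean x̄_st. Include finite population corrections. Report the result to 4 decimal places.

SE(x̄_st) ≈ 0.0675

V̂(x̄_st) = Σ W_h² (1 − n_h/N_h) s_h²/n_h, with W_h = N_h/N and N = 1470:
  stratum 1: (560/1470)²·(1 − 50/560)·0.33²/50 = 0.00028786
  stratum 2: (260/1470)²·(1 − 12/260)·0.98²/12 = 0.00238815
  stratum 3: (570/1470)²·(1 − 40/570)·0.67²/40 = 0.00156894
  stratum 4: (80/1470)²·(1 − 11/80)·1.17²/11 = 0.000317895
V̂(x̄_st) = 0.00456284
SE(x̄_st) = √0.00456284 = 0.0675488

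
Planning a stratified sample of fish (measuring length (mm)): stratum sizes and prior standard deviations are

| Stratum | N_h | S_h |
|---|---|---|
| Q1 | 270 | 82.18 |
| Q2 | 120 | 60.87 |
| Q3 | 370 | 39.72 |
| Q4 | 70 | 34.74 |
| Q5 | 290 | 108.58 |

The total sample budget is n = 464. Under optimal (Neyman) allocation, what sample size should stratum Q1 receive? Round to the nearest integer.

Neyman allocation: n_h = n · N_h S_h / Σ N_i S_i, with n = 464.
  stratum Q1: N_h·S_h = 270·82.18 = 22188.60
  stratum Q2: N_h·S_h = 120·60.87 = 7304.40
  stratum Q3: N_h·S_h = 370·39.72 = 14696.40
  stratum Q4: N_h·S_h = 70·34.74 = 2431.80
  stratum Q5: N_h·S_h = 290·108.58 = 31488.20
Σ N_h S_h = 78109.40
n for stratum Q1 = 464·22188.60/78109.40 = 131.809 → 132

132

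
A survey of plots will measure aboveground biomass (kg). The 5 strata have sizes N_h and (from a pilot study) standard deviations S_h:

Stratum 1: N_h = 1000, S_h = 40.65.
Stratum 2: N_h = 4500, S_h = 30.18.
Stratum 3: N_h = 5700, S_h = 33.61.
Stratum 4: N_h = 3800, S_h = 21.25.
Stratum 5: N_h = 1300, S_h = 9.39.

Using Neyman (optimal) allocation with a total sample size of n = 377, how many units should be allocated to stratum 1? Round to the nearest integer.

Neyman allocation: n_h = n · N_h S_h / Σ N_i S_i, with n = 377.
  stratum 1: N_h·S_h = 1000·40.65 = 40650.00
  stratum 2: N_h·S_h = 4500·30.18 = 135810.00
  stratum 3: N_h·S_h = 5700·33.61 = 191577.00
  stratum 4: N_h·S_h = 3800·21.25 = 80750.00
  stratum 5: N_h·S_h = 1300·9.39 = 12207.00
Σ N_h S_h = 460994.00
n for stratum 1 = 377·40650.00/460994.00 = 33.243 → 33

33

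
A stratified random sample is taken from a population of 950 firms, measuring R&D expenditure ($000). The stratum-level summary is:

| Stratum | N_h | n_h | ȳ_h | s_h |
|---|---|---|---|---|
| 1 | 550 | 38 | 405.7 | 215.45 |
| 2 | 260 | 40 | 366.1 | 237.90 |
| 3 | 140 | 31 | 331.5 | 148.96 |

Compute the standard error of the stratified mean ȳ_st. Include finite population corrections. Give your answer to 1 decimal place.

V̂(ȳ_st) = Σ W_h² (1 − n_h/N_h) s_h²/n_h, with W_h = N_h/N and N = 950:
  stratum 1: (550/950)²·(1 − 38/550)·215.45²/38 = 381.149
  stratum 2: (260/950)²·(1 − 40/260)·237.90²/40 = 89.6763
  stratum 3: (140/950)²·(1 − 31/140)·148.96²/31 = 12.1028
V̂(ȳ_st) = 482.928
SE(ȳ_st) = √482.928 = 21.9756

SE(ȳ_st) ≈ 22.0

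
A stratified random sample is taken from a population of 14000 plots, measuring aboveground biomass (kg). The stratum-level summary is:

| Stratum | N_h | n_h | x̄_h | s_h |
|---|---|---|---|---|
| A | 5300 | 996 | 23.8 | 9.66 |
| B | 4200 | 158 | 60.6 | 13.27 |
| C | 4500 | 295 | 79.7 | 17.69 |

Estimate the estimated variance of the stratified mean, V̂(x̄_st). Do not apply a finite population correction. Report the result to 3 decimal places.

V̂(x̄_st) = Σ W_h² s_h²/n_h, with W_h = N_h/N and N = 14000:
  stratum A: (5300/14000)²·9.66²/996 = 0.0134274
  stratum B: (4200/14000)²·13.27²/158 = 0.100306
  stratum C: (4500/14000)²·17.69²/295 = 0.109598
V̂(x̄_st) = 0.223331

V̂(x̄_st) ≈ 0.223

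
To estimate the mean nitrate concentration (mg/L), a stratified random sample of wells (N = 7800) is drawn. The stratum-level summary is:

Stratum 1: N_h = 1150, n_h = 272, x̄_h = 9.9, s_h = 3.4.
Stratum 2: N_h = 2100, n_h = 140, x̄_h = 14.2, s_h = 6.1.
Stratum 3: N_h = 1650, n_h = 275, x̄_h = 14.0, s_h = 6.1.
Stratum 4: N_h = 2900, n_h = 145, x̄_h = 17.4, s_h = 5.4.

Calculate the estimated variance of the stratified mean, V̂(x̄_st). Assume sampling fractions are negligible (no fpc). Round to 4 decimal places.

V̂(x̄_st) = Σ W_h² s_h²/n_h, with W_h = N_h/N and N = 7800:
  stratum 1: (1150/7800)²·3.4²/272 = 0.000923837
  stratum 2: (2100/7800)²·6.1²/140 = 0.0192655
  stratum 3: (1650/7800)²·6.1²/275 = 0.00605488
  stratum 4: (2900/7800)²·5.4²/145 = 0.0277988
V̂(x̄_st) = 0.0540431

V̂(x̄_st) ≈ 0.0540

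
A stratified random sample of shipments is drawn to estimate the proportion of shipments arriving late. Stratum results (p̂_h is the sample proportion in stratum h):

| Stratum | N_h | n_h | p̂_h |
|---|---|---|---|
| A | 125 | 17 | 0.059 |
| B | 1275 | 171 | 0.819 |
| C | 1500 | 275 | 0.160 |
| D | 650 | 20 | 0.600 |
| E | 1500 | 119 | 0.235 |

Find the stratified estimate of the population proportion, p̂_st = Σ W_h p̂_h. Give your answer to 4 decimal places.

p̂_st ≈ 0.4028

N = 5050; stratum weights W_h = N_h/N.
p̂_st = Σ W_h p̂_h = (125·0.059 + 1275·0.819 + 1500·0.160 + 650·0.600 + 1500·0.235)/5050 = 0.40279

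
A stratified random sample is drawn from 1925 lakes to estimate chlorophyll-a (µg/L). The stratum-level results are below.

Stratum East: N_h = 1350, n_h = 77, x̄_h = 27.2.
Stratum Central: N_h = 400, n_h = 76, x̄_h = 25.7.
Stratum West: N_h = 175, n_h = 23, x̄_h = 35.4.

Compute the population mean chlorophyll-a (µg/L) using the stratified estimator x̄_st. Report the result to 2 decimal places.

x̄_st ≈ 27.63

N = Σ N_h = 1925. Stratum weights W_h = N_h/N.
x̄_st = (1350·27.2 + 400·25.7 + 175·35.4) / 1925 = 27.6338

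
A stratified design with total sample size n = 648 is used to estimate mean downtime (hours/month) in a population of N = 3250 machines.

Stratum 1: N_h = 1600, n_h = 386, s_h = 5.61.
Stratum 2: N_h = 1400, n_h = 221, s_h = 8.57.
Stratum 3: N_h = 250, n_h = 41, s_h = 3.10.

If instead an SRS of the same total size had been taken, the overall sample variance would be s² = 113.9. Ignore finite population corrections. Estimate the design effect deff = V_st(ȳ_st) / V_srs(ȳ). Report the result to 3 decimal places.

deff ≈ 0.471

V̂(ȳ_st) = Σ W_h² s_h²/n_h, with W_h = N_h/N and N = 3250:
  stratum 1: (1600/3250)²·5.61²/386 = 0.0197611
  stratum 2: (1400/3250)²·8.57²/221 = 0.0616678
  stratum 3: (250/3250)²·3.10²/41 = 0.00138692
V_st = 0.0828159
V_srs = s²/n = 113.9/648 = 0.175772
deff = V_st / V_srs = 0.0828159/0.175772 = 0.4712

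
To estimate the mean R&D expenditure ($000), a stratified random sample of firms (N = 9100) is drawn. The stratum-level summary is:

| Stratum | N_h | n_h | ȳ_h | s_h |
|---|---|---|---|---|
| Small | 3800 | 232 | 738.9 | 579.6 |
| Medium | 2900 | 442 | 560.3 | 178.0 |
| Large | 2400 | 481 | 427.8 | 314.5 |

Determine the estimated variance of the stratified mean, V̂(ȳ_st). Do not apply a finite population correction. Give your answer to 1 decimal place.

V̂(ȳ_st) = Σ W_h² s_h²/n_h, with W_h = N_h/N and N = 9100:
  stratum Small: (3800/9100)²·579.6²/232 = 252.495
  stratum Medium: (2900/9100)²·178.0²/442 = 7.27999
  stratum Large: (2400/9100)²·314.5²/481 = 14.3033
V̂(ȳ_st) = 274.079

V̂(ȳ_st) ≈ 274.1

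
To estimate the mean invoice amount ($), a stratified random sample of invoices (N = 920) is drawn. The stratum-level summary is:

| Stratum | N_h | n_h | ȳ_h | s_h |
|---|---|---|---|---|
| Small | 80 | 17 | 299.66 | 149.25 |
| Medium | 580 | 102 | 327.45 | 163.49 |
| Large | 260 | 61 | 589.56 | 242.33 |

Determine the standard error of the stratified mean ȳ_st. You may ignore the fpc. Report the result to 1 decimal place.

SE(ȳ_st) ≈ 13.8

V̂(ȳ_st) = Σ W_h² s_h²/n_h, with W_h = N_h/N and N = 920:
  stratum Small: (80/920)²·149.25²/17 = 9.90796
  stratum Medium: (580/920)²·163.49²/102 = 104.151
  stratum Large: (260/920)²·242.33²/61 = 76.8875
V̂(ȳ_st) = 190.946
SE(ȳ_st) = √190.946 = 13.8183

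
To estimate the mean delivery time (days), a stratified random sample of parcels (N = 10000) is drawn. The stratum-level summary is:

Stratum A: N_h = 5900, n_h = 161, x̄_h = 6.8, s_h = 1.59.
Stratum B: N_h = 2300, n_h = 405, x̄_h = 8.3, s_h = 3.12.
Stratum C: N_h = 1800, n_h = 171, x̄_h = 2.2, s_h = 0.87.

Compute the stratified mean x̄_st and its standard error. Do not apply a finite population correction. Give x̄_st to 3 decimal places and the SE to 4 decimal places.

x̄_st = Σ W_h x̄_h = (5900·6.8 + 2300·8.3 + 1800·2.2)/10000 = 6.31700
V̂(x̄_st) = Σ W_h² s_h²/n_h, with W_h = N_h/N and N = 10000:
  stratum A: (5900/10000)²·1.59²/161 = 0.00546603
  stratum B: (2300/10000)²·3.12²/405 = 0.00127148
  stratum C: (1800/10000)²·0.87²/171 = 0.000143413
V̂(x̄_st) = 0.00688093
SE(x̄_st) = √0.00688093 = 0.0829514

x̄_st ≈ 6.317, SE ≈ 0.0830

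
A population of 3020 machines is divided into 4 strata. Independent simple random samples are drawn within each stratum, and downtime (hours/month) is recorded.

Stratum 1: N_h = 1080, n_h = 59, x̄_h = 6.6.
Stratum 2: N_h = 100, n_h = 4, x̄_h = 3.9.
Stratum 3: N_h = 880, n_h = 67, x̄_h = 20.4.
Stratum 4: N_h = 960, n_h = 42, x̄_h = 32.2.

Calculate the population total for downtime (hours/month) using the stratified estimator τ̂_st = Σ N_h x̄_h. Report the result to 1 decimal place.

τ̂_st ≈ 56382.0

τ̂_st = Σ N_h x̄_h = 1080·6.6 + 100·3.9 + 880·20.4 + 960·32.2 = 56382.0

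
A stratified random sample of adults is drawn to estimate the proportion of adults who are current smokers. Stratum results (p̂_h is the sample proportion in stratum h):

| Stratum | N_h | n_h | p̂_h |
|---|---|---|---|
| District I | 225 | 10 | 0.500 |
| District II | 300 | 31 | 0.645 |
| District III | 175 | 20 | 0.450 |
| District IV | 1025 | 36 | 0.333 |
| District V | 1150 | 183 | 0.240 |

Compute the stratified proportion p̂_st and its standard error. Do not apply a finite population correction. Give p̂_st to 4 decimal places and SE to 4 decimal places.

p̂_st ≈ 0.3485, SE ≈ 0.0356

N = 2875; stratum weights W_h = N_h/N.
p̂_st = Σ W_h p̂_h = (225·0.500 + 300·0.645 + 175·0.450 + 1025·0.333 + 1150·0.240)/2875 = 0.34855
V̂(p̂_st) = Σ W_h² p̂_h(1−p̂_h)/(n_h−1):
  stratum District I: (225/2875)²·0.500·0.500/9 = 0.000170132
  stratum District II: (300/2875)²·0.645·0.355/30 = 8.31062e-05
  stratum District III: (175/2875)²·0.450·0.550/19 = 4.82639e-05
  stratum District IV: (1025/2875)²·0.333·0.667/35 = 0.000806629
  stratum District V: (1150/2875)²·0.240·0.760/182 = 0.000160352
V̂(p̂_st) = 0.00126848; SE = √V̂ = 0.0356158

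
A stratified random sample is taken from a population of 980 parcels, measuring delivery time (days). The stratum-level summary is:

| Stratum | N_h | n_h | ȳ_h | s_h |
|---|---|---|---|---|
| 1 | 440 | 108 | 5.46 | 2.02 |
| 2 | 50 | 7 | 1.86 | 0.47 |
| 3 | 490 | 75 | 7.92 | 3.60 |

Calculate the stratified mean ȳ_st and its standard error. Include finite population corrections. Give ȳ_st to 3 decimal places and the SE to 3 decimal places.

ȳ_st = Σ W_h ȳ_h = (440·5.46 + 50·1.86 + 490·7.92)/980 = 6.50633
V̂(ȳ_st) = Σ W_h² (1 − n_h/N_h) s_h²/n_h, with W_h = N_h/N and N = 980:
  stratum 1: (440/980)²·(1 − 108/440)·2.02²/108 = 0.00574669
  stratum 2: (50/980)²·(1 − 7/50)·0.47²/7 = 7.06454e-05
  stratum 3: (490/980)²·(1 − 75/490)·3.60²/75 = 0.0365878
V̂(ȳ_st) = 0.0424051
SE(ȳ_st) = √0.0424051 = 0.205925

ȳ_st ≈ 6.506, SE ≈ 0.206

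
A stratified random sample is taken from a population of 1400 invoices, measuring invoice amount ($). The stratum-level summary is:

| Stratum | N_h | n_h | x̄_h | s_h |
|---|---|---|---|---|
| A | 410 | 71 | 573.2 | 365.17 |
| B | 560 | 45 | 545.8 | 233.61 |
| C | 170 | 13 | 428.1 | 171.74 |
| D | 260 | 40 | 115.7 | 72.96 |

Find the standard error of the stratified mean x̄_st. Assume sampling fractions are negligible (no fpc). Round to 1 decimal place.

SE(x̄_st) ≈ 19.8

V̂(x̄_st) = Σ W_h² s_h²/n_h, with W_h = N_h/N and N = 1400:
  stratum A: (410/1400)²·365.17²/71 = 161.081
  stratum B: (560/1400)²·233.61²/45 = 194.04
  stratum C: (170/1400)²·171.74²/13 = 33.4535
  stratum D: (260/1400)²·72.96²/40 = 4.58987
V̂(x̄_st) = 393.164
SE(x̄_st) = √393.164 = 19.8284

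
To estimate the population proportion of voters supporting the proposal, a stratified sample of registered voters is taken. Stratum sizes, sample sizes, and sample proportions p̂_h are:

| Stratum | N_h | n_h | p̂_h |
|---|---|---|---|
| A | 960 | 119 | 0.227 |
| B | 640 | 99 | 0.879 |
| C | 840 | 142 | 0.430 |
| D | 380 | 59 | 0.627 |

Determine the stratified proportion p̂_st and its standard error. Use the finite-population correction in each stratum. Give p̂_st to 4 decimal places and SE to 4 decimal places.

N = 2820; stratum weights W_h = N_h/N.
p̂_st = Σ W_h p̂_h = (960·0.227 + 640·0.879 + 840·0.430 + 380·0.627)/2820 = 0.48934
V̂(p̂_st) = Σ W_h² (1 − n_h/N_h) p̂_h(1−p̂_h)/(n_h−1):
  stratum A: (960/2820)²·(1 − 119/960)·0.227·0.773/118 = 0.000150971
  stratum B: (640/2820)²·(1 − 99/640)·0.879·0.121/98 = 4.72528e-05
  stratum C: (840/2820)²·(1 − 142/840)·0.430·0.570/141 = 0.000128162
  stratum D: (380/2820)²·(1 − 59/380)·0.627·0.373/58 = 6.18499e-05
V̂(p̂_st) = 0.000388236; SE = √V̂ = 0.0197037

p̂_st ≈ 0.4893, SE ≈ 0.0197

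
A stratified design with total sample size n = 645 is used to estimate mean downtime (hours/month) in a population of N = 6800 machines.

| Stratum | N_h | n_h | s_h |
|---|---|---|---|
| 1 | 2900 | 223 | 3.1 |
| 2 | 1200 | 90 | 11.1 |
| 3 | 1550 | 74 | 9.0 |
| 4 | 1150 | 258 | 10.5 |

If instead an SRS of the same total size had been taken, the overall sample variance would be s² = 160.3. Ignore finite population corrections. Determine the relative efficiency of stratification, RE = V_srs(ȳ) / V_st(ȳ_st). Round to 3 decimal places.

V̂(ȳ_st) = Σ W_h² s_h²/n_h, with W_h = N_h/N and N = 6800:
  stratum 1: (2900/6800)²·3.1²/223 = 0.00783785
  stratum 2: (1200/6800)²·11.1²/90 = 0.0426332
  stratum 3: (1550/6800)²·9.0²/74 = 0.056872
  stratum 4: (1150/6800)²·10.5²/258 = 0.0122218
V_st = 0.119565
V_srs = s²/n = 160.3/645 = 0.248527
Relative efficiency = V_srs / V_st = 0.248527/0.119565 = 2.0786

RE ≈ 2.079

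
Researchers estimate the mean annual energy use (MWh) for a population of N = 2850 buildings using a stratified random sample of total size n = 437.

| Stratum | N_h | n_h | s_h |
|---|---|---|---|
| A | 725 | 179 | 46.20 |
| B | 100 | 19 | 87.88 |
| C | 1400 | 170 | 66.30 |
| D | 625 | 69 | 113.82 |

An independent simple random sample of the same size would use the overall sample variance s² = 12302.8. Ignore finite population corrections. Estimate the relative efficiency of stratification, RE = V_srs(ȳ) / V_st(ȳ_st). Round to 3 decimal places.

RE ≈ 1.702

V̂(ȳ_st) = Σ W_h² s_h²/n_h, with W_h = N_h/N and N = 2850:
  stratum A: (725/2850)²·46.20²/179 = 0.771644
  stratum B: (100/2850)²·87.88²/19 = 0.500422
  stratum C: (1400/2850)²·66.30²/170 = 6.23942
  stratum D: (625/2850)²·113.82²/69 = 9.02939
V_st = 16.5409
V_srs = s²/n = 12302.8/437 = 28.1529
Relative efficiency = V_srs / V_st = 28.1529/16.5409 = 1.7020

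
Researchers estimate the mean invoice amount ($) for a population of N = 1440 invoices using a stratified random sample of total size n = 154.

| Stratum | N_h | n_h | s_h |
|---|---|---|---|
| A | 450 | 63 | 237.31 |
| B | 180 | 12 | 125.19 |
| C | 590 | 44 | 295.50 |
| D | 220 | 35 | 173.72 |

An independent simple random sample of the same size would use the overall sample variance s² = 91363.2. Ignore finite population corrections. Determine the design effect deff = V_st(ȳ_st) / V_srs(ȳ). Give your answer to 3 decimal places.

V̂(ȳ_st) = Σ W_h² s_h²/n_h, with W_h = N_h/N and N = 1440:
  stratum A: (450/1440)²·237.31²/63 = 87.2954
  stratum B: (180/1440)²·125.19²/12 = 20.4069
  stratum C: (590/1440)²·295.50²/44 = 333.151
  stratum D: (220/1440)²·173.72²/35 = 20.1257
V_st = 460.979
V_srs = s²/n = 91363.2/154 = 593.268
deff = V_st / V_srs = 460.979/593.268 = 0.7770

deff ≈ 0.777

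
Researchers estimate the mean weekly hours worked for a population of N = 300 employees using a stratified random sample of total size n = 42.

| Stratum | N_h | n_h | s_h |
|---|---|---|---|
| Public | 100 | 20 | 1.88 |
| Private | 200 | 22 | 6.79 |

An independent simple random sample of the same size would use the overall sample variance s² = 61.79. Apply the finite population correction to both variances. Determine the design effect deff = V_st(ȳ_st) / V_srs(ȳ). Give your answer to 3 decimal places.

V̂(ȳ_st) = Σ W_h² (1 − n_h/N_h) s_h²/n_h, with W_h = N_h/N and N = 300:
  stratum Public: (100/300)²·(1 − 20/100)·1.88²/20 = 0.0157084
  stratum Private: (200/300)²·(1 − 22/200)·6.79²/22 = 0.828942
V_st = 0.844651
V_srs = (1 − 42/300)·61.79/42 = 1.26522
deff = V_st / V_srs = 0.844651/1.26522 = 0.6676

deff ≈ 0.668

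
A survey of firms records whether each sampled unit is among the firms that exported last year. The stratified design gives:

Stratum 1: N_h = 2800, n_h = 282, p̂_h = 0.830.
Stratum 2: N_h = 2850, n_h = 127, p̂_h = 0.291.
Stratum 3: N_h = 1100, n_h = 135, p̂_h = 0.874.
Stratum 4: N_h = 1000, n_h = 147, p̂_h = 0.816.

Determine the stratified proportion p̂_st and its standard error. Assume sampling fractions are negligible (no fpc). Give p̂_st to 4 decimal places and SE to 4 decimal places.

N = 7750; stratum weights W_h = N_h/N.
p̂_st = Σ W_h p̂_h = (2800·0.830 + 2850·0.291 + 1100·0.874 + 1000·0.816)/7750 = 0.63623
V̂(p̂_st) = Σ W_h² p̂_h(1−p̂_h)/(n_h−1):
  stratum 1: (2800/7750)²·0.830·0.170/281 = 6.55441e-05
  stratum 2: (2850/7750)²·0.291·0.709/126 = 0.000221439
  stratum 3: (1100/7750)²·0.874·0.126/134 = 1.65561e-05
  stratum 4: (1000/7750)²·0.816·0.184/146 = 1.71219e-05
V̂(p̂_st) = 0.000320662; SE = √V̂ = 0.017907

p̂_st ≈ 0.6362, SE ≈ 0.0179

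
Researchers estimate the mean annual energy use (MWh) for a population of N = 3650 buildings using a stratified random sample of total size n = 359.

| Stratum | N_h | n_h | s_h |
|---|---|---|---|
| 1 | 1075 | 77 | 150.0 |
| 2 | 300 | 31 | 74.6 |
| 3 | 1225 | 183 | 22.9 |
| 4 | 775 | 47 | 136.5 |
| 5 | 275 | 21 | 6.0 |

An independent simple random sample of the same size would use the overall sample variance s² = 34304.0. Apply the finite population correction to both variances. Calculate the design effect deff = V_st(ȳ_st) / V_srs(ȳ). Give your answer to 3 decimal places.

V̂(ȳ_st) = Σ W_h² (1 − n_h/N_h) s_h²/n_h, with W_h = N_h/N and N = 3650:
  stratum 1: (1075/3650)²·(1 − 77/1075)·150.0²/77 = 23.5313
  stratum 2: (300/3650)²·(1 − 31/300)·74.6²/31 = 1.08744
  stratum 3: (1225/3650)²·(1 − 183/1225)·22.9²/183 = 0.27456
  stratum 4: (775/3650)²·(1 − 47/775)·136.5²/47 = 16.7886
  stratum 5: (275/3650)²·(1 − 21/275)·6.0²/21 = 0.00898802
V_st = 41.6909
V_srs = (1 − 359/3650)·34304.0/359 = 86.156
deff = V_st / V_srs = 41.6909/86.156 = 0.4839

deff ≈ 0.484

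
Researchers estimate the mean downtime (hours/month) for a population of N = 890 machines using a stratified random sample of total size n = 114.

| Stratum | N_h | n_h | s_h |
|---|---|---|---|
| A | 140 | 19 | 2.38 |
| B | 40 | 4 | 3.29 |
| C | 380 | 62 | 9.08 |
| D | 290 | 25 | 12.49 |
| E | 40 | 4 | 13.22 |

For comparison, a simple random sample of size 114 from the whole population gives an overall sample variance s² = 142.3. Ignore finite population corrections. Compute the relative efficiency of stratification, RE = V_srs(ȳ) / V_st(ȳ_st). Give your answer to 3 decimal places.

RE ≈ 1.241

V̂(ȳ_st) = Σ W_h² s_h²/n_h, with W_h = N_h/N and N = 890:
  stratum A: (140/890)²·2.38²/19 = 0.00737694
  stratum B: (40/890)²·3.29²/4 = 0.00546603
  stratum C: (380/890)²·9.08²/62 = 0.242419
  stratum D: (290/890)²·12.49²/25 = 0.662523
  stratum E: (40/890)²·13.22²/4 = 0.0882557
V_st = 1.00604
V_srs = s²/n = 142.3/114 = 1.24825
Relative efficiency = V_srs / V_st = 1.24825/1.00604 = 1.2408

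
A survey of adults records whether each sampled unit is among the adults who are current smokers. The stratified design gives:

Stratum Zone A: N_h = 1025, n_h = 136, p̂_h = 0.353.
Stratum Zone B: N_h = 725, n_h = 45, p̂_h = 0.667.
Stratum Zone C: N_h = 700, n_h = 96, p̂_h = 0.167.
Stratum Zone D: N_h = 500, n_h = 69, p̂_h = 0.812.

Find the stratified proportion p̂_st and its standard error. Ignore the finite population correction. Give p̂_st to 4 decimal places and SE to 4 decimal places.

p̂_st ≈ 0.4638, SE ≈ 0.0256

N = 2950; stratum weights W_h = N_h/N.
p̂_st = Σ W_h p̂_h = (1025·0.353 + 725·0.667 + 700·0.167 + 500·0.812)/2950 = 0.46383
V̂(p̂_st) = Σ W_h² p̂_h(1−p̂_h)/(n_h−1):
  stratum Zone A: (1025/2950)²·0.353·0.647/135 = 0.000204244
  stratum Zone B: (725/2950)²·0.667·0.333/44 = 0.000304894
  stratum Zone C: (700/2950)²·0.167·0.833/95 = 8.24499e-05
  stratum Zone D: (500/2950)²·0.812·0.188/68 = 6.44913e-05
V̂(p̂_st) = 0.000656079; SE = √V̂ = 0.025614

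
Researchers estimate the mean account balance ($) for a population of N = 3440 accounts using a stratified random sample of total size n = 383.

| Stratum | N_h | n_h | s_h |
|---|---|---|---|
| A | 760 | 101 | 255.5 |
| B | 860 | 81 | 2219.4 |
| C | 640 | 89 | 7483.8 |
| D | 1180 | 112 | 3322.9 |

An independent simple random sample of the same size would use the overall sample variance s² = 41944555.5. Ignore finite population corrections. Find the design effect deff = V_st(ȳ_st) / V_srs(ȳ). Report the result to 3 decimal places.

deff ≈ 0.340

V̂(ȳ_st) = Σ W_h² s_h²/n_h, with W_h = N_h/N and N = 3440:
  stratum A: (760/3440)²·255.5²/101 = 31.5479
  stratum B: (860/3440)²·2219.4²/81 = 3800.72
  stratum C: (640/3440)²·7483.8²/89 = 21782
  stratum D: (1180/3440)²·3322.9²/112 = 11600.2
V_st = 37214.4
V_srs = s²/n = 41944555.5/383 = 109516
deff = V_st / V_srs = 37214.4/109516 = 0.3398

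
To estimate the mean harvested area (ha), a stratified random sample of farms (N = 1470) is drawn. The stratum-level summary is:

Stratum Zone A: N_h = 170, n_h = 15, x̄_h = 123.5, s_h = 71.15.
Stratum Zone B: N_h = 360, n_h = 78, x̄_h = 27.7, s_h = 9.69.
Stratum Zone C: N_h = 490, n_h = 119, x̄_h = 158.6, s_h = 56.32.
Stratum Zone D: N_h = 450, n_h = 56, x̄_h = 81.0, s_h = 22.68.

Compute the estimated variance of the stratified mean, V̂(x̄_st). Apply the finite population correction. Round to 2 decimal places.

V̂(x̄_st) ≈ 7.17

V̂(x̄_st) = Σ W_h² (1 − n_h/N_h) s_h²/n_h, with W_h = N_h/N and N = 1470:
  stratum Zone A: (170/1470)²·(1 − 15/170)·71.15²/15 = 4.11533
  stratum Zone B: (360/1470)²·(1 − 78/360)·9.69²/78 = 0.0565549
  stratum Zone C: (490/1470)²·(1 − 119/490)·56.32²/119 = 2.2424
  stratum Zone D: (450/1470)²·(1 − 56/450)·22.68²/56 = 0.753654
V̂(x̄_st) = 7.16794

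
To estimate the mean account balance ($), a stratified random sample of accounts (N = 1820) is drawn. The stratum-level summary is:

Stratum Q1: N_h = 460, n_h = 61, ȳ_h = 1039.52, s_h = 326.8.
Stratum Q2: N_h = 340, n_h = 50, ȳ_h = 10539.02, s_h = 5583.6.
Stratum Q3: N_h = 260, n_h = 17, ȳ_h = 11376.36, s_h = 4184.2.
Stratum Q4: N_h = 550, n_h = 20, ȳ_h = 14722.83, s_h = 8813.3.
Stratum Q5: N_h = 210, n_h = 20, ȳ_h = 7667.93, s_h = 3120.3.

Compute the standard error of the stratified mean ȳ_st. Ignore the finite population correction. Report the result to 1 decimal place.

SE(ȳ_st) ≈ 635.6

V̂(ȳ_st) = Σ W_h² s_h²/n_h, with W_h = N_h/N and N = 1820:
  stratum Q1: (460/1820)²·326.8²/61 = 111.843
  stratum Q2: (340/1820)²·5583.6²/50 = 21760.7
  stratum Q3: (260/1820)²·4184.2²/17 = 21017.4
  stratum Q4: (550/1820)²·8813.3²/20 = 354674
  stratum Q5: (210/1820)²·3120.3²/20 = 6481.25
V̂(ȳ_st) = 404046
SE(ȳ_st) = √404046 = 635.646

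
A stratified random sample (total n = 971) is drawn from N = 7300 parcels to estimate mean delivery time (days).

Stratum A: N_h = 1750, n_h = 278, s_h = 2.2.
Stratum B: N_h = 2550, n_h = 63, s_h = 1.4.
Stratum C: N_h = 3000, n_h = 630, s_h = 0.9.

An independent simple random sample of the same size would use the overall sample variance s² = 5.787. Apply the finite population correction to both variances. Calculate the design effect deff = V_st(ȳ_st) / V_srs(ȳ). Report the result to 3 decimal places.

deff ≈ 0.913

V̂(ȳ_st) = Σ W_h² (1 − n_h/N_h) s_h²/n_h, with W_h = N_h/N and N = 7300:
  stratum A: (1750/7300)²·(1 − 278/1750)·2.2²/278 = 0.00084159
  stratum B: (2550/7300)²·(1 − 63/2550)·1.4²/63 = 0.00370242
  stratum C: (3000/7300)²·(1 − 630/3000)·0.9²/630 = 0.000171541
V_st = 0.00471555
V_srs = (1 − 971/7300)·5.787/971 = 0.0051671
deff = V_st / V_srs = 0.00471555/0.0051671 = 0.9126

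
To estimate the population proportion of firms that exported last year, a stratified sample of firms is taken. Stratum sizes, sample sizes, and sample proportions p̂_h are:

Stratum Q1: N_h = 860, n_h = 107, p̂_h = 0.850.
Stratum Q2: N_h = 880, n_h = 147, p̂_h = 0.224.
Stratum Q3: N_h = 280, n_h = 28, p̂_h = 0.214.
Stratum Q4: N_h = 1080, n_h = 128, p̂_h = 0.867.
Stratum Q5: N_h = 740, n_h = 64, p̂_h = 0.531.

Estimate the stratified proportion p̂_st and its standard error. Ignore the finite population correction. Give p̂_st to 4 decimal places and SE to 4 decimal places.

p̂_st ≈ 0.6035, SE ≈ 0.0194

N = 3840; stratum weights W_h = N_h/N.
p̂_st = Σ W_h p̂_h = (860·0.850 + 880·0.224 + 280·0.214 + 1080·0.867 + 740·0.531)/3840 = 0.60347
V̂(p̂_st) = Σ W_h² p̂_h(1−p̂_h)/(n_h−1):
  stratum Q1: (860/3840)²·0.850·0.150/106 = 6.03308e-05
  stratum Q2: (880/3840)²·0.224·0.776/146 = 6.25259e-05
  stratum Q3: (280/3840)²·0.214·0.786/27 = 3.31227e-05
  stratum Q4: (1080/3840)²·0.867·0.133/127 = 7.18211e-05
  stratum Q5: (740/3840)²·0.531·0.469/63 = 0.000146801
V̂(p̂_st) = 0.000374601; SE = √V̂ = 0.0193546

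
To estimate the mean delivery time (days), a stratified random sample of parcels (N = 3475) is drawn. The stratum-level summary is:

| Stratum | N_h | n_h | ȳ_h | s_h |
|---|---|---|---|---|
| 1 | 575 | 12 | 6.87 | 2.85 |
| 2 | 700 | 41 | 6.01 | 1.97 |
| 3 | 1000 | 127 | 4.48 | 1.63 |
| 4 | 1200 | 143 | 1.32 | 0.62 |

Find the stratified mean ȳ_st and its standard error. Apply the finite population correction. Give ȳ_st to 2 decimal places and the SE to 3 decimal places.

ȳ_st ≈ 4.09, SE ≈ 0.153

ȳ_st = Σ W_h ȳ_h = (575·6.87 + 700·6.01 + 1000·4.48 + 1200·1.32)/3475 = 4.09245
V̂(ȳ_st) = Σ W_h² (1 − n_h/N_h) s_h²/n_h, with W_h = N_h/N and N = 3475:
  stratum 1: (575/3475)²·(1 − 12/575)·2.85²/12 = 0.0181458
  stratum 2: (700/3475)²·(1 − 41/700)·1.97²/41 = 0.00361595
  stratum 3: (1000/3475)²·(1 − 127/1000)·1.63²/127 = 0.00151243
  stratum 4: (1200/3475)²·(1 − 143/1200)·0.62²/143 = 0.000282354
V̂(ȳ_st) = 0.0235565
SE(ȳ_st) = √0.0235565 = 0.153481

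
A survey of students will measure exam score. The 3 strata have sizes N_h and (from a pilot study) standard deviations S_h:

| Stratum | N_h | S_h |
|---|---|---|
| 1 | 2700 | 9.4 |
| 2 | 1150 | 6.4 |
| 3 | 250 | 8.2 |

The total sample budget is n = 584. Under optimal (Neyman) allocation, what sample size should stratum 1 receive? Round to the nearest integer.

Neyman allocation: n_h = n · N_h S_h / Σ N_i S_i, with n = 584.
  stratum 1: N_h·S_h = 2700·9.4 = 25380.00
  stratum 2: N_h·S_h = 1150·6.4 = 7360.00
  stratum 3: N_h·S_h = 250·8.2 = 2050.00
Σ N_h S_h = 34790.00
n for stratum 1 = 584·25380.00/34790.00 = 426.040 → 426

426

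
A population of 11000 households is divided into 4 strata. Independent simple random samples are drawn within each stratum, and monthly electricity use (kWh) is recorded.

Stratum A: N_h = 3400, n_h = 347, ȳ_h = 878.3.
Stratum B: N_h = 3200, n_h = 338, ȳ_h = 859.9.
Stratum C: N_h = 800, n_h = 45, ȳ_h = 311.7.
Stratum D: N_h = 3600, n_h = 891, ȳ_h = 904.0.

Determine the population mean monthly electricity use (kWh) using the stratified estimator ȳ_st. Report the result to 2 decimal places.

N = Σ N_h = 11000. Stratum weights W_h = N_h/N.
ȳ_st = (3400·878.3 + 3200·859.9 + 800·311.7 + 3600·904.0) / 11000 = 840.1509

ȳ_st ≈ 840.15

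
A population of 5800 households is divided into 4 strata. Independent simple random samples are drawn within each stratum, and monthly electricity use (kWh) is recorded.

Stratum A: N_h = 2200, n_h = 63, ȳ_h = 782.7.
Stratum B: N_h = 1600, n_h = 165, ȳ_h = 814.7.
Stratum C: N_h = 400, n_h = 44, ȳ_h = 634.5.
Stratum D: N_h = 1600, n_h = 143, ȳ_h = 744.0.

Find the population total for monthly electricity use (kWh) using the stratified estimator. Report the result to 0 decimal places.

τ̂_st ≈ 4469660

τ̂_st = Σ N_h ȳ_h = 2200·782.7 + 1600·814.7 + 400·634.5 + 1600·744.0 = 4469660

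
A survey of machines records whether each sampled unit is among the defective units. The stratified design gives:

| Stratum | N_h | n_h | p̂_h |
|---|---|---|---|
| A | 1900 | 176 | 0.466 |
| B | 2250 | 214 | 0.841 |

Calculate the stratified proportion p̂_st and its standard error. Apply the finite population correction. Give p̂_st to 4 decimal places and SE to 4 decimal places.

p̂_st ≈ 0.6693, SE ≈ 0.0209

N = 4150; stratum weights W_h = N_h/N.
p̂_st = Σ W_h p̂_h = (1900·0.466 + 2250·0.841)/4150 = 0.66931
V̂(p̂_st) = Σ W_h² (1 − n_h/N_h) p̂_h(1−p̂_h)/(n_h−1):
  stratum A: (1900/4150)²·(1 − 176/1900)·0.466·0.534/175 = 0.000270448
  stratum B: (2250/4150)²·(1 − 214/2250)·0.841·0.159/213 = 0.000166985
V̂(p̂_st) = 0.000437433; SE = √V̂ = 0.0209149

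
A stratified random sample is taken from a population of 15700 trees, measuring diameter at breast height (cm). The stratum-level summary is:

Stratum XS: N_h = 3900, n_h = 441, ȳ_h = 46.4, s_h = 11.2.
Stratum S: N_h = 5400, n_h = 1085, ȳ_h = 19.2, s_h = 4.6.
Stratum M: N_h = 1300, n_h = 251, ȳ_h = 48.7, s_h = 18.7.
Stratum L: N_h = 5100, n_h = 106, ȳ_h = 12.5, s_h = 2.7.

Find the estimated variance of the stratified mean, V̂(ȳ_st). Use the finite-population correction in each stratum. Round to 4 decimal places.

V̂(ȳ_st) = Σ W_h² (1 − n_h/N_h) s_h²/n_h, with W_h = N_h/N and N = 15700:
  stratum XS: (3900/15700)²·(1 − 441/3900)·11.2²/441 = 0.0155673
  stratum S: (5400/15700)²·(1 − 1085/5400)·4.6²/1085 = 0.00184358
  stratum M: (1300/15700)²·(1 − 251/1300)·18.7²/251 = 0.00770777
  stratum L: (5100/15700)²·(1 − 106/5100)·2.7²/106 = 0.00710626
V̂(ȳ_st) = 0.0322249

V̂(ȳ_st) ≈ 0.0322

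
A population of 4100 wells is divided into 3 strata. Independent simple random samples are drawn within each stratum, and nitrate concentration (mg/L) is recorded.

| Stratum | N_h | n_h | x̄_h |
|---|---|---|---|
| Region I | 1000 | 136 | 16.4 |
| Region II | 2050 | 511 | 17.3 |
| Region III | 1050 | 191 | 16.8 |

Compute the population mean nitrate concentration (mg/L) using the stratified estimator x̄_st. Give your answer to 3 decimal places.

x̄_st ≈ 16.952

N = Σ N_h = 4100. Stratum weights W_h = N_h/N.
x̄_st = (1000·16.4 + 2050·17.3 + 1050·16.8) / 4100 = 16.95244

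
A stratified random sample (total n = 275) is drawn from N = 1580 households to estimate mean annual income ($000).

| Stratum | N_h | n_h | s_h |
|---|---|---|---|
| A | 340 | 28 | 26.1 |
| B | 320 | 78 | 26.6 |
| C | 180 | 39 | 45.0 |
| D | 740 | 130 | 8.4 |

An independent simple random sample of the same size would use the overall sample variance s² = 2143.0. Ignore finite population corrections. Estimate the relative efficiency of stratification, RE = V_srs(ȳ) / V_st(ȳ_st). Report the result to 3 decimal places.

RE ≈ 3.401

V̂(ȳ_st) = Σ W_h² s_h²/n_h, with W_h = N_h/N and N = 1580:
  stratum A: (340/1580)²·26.1²/28 = 1.12659
  stratum B: (320/1580)²·26.6²/78 = 0.372096
  stratum C: (180/1580)²·45.0²/39 = 0.673893
  stratum D: (740/1580)²·8.4²/130 = 0.11906
V_st = 2.29164
V_srs = s²/n = 2143.0/275 = 7.79273
Relative efficiency = V_srs / V_st = 7.79273/2.29164 = 3.4005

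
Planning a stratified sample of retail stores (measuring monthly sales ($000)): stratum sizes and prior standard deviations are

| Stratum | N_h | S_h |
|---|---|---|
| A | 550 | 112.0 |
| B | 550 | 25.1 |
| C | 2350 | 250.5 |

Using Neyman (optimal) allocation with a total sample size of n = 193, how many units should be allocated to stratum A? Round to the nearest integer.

Neyman allocation: n_h = n · N_h S_h / Σ N_i S_i, with n = 193.
  stratum A: N_h·S_h = 550·112.0 = 61600.00
  stratum B: N_h·S_h = 550·25.1 = 13805.00
  stratum C: N_h·S_h = 2350·250.5 = 588675.00
Σ N_h S_h = 664080.00
n for stratum A = 193·61600.00/664080.00 = 17.903 → 18

18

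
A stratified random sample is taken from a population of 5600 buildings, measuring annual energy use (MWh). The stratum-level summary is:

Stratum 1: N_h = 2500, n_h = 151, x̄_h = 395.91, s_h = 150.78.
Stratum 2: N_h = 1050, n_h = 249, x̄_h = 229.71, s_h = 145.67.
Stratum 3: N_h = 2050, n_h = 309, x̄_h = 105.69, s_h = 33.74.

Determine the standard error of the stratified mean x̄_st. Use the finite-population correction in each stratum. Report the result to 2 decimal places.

V̂(x̄_st) = Σ W_h² (1 − n_h/N_h) s_h²/n_h, with W_h = N_h/N and N = 5600:
  stratum 1: (2500/5600)²·(1 − 151/2500)·150.78²/151 = 28.1941
  stratum 2: (1050/5600)²·(1 − 249/1050)·145.67²/249 = 2.28553
  stratum 3: (2050/5600)²·(1 − 309/2050)·33.74²/309 = 0.419284
V̂(x̄_st) = 30.8989
SE(x̄_st) = √30.8989 = 5.55867

SE(x̄_st) ≈ 5.56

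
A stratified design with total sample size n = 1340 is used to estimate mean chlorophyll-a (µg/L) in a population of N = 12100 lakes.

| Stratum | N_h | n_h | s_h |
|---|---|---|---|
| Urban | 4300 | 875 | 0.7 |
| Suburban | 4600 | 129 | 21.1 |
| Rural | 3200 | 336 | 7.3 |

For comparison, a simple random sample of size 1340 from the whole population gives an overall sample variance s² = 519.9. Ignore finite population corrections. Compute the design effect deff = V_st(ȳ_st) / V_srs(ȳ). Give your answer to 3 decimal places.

deff ≈ 1.314

V̂(ȳ_st) = Σ W_h² s_h²/n_h, with W_h = N_h/N and N = 12100:
  stratum Urban: (4300/12100)²·0.7²/875 = 7.07219e-05
  stratum Suburban: (4600/12100)²·21.1²/129 = 0.498793
  stratum Rural: (3200/12100)²·7.3²/336 = 0.0110927
V_st = 0.509956
V_srs = s²/n = 519.9/1340 = 0.387985
deff = V_st / V_srs = 0.509956/0.387985 = 1.3144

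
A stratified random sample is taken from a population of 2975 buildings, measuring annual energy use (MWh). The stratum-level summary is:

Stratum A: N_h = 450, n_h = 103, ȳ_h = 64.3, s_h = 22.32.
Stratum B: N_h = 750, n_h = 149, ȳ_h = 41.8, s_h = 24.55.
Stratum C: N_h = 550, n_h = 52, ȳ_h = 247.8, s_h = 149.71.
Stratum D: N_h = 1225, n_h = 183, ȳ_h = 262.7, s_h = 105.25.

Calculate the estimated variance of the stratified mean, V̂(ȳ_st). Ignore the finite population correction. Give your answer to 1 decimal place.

V̂(ȳ_st) ≈ 25.4

V̂(ȳ_st) = Σ W_h² s_h²/n_h, with W_h = N_h/N and N = 2975:
  stratum A: (450/2975)²·22.32²/103 = 0.110663
  stratum B: (750/2975)²·24.55²/149 = 0.257078
  stratum C: (550/2975)²·149.71²/52 = 14.7316
  stratum D: (1225/2975)²·105.25²/183 = 10.2634
V̂(ȳ_st) = 25.3627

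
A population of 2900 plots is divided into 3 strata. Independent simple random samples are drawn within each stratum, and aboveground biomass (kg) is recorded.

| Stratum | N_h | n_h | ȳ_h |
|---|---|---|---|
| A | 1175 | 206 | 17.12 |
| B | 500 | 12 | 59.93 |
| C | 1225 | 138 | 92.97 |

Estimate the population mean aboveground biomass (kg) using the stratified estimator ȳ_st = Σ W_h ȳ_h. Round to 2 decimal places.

ȳ_st ≈ 56.54

N = Σ N_h = 2900. Stratum weights W_h = N_h/N.
ȳ_st = (1175·17.12 + 500·59.93 + 1225·92.97) / 2900 = 56.5411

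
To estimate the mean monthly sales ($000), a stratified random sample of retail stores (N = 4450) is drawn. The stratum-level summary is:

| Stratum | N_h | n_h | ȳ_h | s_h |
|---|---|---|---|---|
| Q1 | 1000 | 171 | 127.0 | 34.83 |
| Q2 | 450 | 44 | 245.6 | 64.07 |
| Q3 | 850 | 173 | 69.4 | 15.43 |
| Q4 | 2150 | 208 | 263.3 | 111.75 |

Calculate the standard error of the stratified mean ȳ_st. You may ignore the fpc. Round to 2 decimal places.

V̂(ȳ_st) = Σ W_h² s_h²/n_h, with W_h = N_h/N and N = 4450:
  stratum Q1: (1000/4450)²·34.83²/171 = 0.358254
  stratum Q2: (450/4450)²·64.07²/44 = 0.954029
  stratum Q3: (850/4450)²·15.43²/173 = 0.0502115
  stratum Q4: (2150/4450)²·111.75²/208 = 14.0149
V̂(ȳ_st) = 15.3774
SE(ȳ_st) = √15.3774 = 3.9214

SE(ȳ_st) ≈ 3.92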